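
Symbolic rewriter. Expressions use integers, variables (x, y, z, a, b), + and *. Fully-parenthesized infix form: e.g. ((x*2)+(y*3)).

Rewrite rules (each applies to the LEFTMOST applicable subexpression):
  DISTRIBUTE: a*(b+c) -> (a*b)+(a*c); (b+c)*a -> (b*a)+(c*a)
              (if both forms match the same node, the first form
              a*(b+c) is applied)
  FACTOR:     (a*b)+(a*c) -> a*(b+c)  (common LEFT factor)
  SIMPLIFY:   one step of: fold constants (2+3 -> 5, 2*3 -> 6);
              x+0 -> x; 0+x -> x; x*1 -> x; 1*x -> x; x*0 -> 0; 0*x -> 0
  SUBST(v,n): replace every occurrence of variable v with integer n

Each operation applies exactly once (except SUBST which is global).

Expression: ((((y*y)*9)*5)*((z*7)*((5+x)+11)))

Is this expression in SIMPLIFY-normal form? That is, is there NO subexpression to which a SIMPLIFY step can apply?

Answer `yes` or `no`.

Expression: ((((y*y)*9)*5)*((z*7)*((5+x)+11)))
Scanning for simplifiable subexpressions (pre-order)...
  at root: ((((y*y)*9)*5)*((z*7)*((5+x)+11))) (not simplifiable)
  at L: (((y*y)*9)*5) (not simplifiable)
  at LL: ((y*y)*9) (not simplifiable)
  at LLL: (y*y) (not simplifiable)
  at R: ((z*7)*((5+x)+11)) (not simplifiable)
  at RL: (z*7) (not simplifiable)
  at RR: ((5+x)+11) (not simplifiable)
  at RRL: (5+x) (not simplifiable)
Result: no simplifiable subexpression found -> normal form.

Answer: yes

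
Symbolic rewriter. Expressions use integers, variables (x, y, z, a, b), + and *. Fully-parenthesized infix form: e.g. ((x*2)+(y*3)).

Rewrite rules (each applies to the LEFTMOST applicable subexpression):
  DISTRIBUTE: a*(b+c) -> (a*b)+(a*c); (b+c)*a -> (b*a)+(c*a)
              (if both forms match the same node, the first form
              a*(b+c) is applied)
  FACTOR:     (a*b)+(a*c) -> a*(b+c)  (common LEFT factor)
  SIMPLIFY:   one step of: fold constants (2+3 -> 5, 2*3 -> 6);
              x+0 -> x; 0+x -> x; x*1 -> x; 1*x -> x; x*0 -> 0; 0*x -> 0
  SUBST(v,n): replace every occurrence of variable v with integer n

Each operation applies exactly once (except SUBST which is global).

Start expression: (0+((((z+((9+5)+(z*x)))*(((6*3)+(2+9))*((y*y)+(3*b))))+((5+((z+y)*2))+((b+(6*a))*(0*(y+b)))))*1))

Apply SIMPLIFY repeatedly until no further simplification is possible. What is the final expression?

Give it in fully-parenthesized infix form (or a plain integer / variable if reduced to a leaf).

Answer: (((z+(14+(z*x)))*(29*((y*y)+(3*b))))+(5+((z+y)*2)))

Derivation:
Start: (0+((((z+((9+5)+(z*x)))*(((6*3)+(2+9))*((y*y)+(3*b))))+((5+((z+y)*2))+((b+(6*a))*(0*(y+b)))))*1))
Step 1: at root: (0+((((z+((9+5)+(z*x)))*(((6*3)+(2+9))*((y*y)+(3*b))))+((5+((z+y)*2))+((b+(6*a))*(0*(y+b)))))*1)) -> ((((z+((9+5)+(z*x)))*(((6*3)+(2+9))*((y*y)+(3*b))))+((5+((z+y)*2))+((b+(6*a))*(0*(y+b)))))*1); overall: (0+((((z+((9+5)+(z*x)))*(((6*3)+(2+9))*((y*y)+(3*b))))+((5+((z+y)*2))+((b+(6*a))*(0*(y+b)))))*1)) -> ((((z+((9+5)+(z*x)))*(((6*3)+(2+9))*((y*y)+(3*b))))+((5+((z+y)*2))+((b+(6*a))*(0*(y+b)))))*1)
Step 2: at root: ((((z+((9+5)+(z*x)))*(((6*3)+(2+9))*((y*y)+(3*b))))+((5+((z+y)*2))+((b+(6*a))*(0*(y+b)))))*1) -> (((z+((9+5)+(z*x)))*(((6*3)+(2+9))*((y*y)+(3*b))))+((5+((z+y)*2))+((b+(6*a))*(0*(y+b))))); overall: ((((z+((9+5)+(z*x)))*(((6*3)+(2+9))*((y*y)+(3*b))))+((5+((z+y)*2))+((b+(6*a))*(0*(y+b)))))*1) -> (((z+((9+5)+(z*x)))*(((6*3)+(2+9))*((y*y)+(3*b))))+((5+((z+y)*2))+((b+(6*a))*(0*(y+b)))))
Step 3: at LLRL: (9+5) -> 14; overall: (((z+((9+5)+(z*x)))*(((6*3)+(2+9))*((y*y)+(3*b))))+((5+((z+y)*2))+((b+(6*a))*(0*(y+b))))) -> (((z+(14+(z*x)))*(((6*3)+(2+9))*((y*y)+(3*b))))+((5+((z+y)*2))+((b+(6*a))*(0*(y+b)))))
Step 4: at LRLL: (6*3) -> 18; overall: (((z+(14+(z*x)))*(((6*3)+(2+9))*((y*y)+(3*b))))+((5+((z+y)*2))+((b+(6*a))*(0*(y+b))))) -> (((z+(14+(z*x)))*((18+(2+9))*((y*y)+(3*b))))+((5+((z+y)*2))+((b+(6*a))*(0*(y+b)))))
Step 5: at LRLR: (2+9) -> 11; overall: (((z+(14+(z*x)))*((18+(2+9))*((y*y)+(3*b))))+((5+((z+y)*2))+((b+(6*a))*(0*(y+b))))) -> (((z+(14+(z*x)))*((18+11)*((y*y)+(3*b))))+((5+((z+y)*2))+((b+(6*a))*(0*(y+b)))))
Step 6: at LRL: (18+11) -> 29; overall: (((z+(14+(z*x)))*((18+11)*((y*y)+(3*b))))+((5+((z+y)*2))+((b+(6*a))*(0*(y+b))))) -> (((z+(14+(z*x)))*(29*((y*y)+(3*b))))+((5+((z+y)*2))+((b+(6*a))*(0*(y+b)))))
Step 7: at RRR: (0*(y+b)) -> 0; overall: (((z+(14+(z*x)))*(29*((y*y)+(3*b))))+((5+((z+y)*2))+((b+(6*a))*(0*(y+b))))) -> (((z+(14+(z*x)))*(29*((y*y)+(3*b))))+((5+((z+y)*2))+((b+(6*a))*0)))
Step 8: at RR: ((b+(6*a))*0) -> 0; overall: (((z+(14+(z*x)))*(29*((y*y)+(3*b))))+((5+((z+y)*2))+((b+(6*a))*0))) -> (((z+(14+(z*x)))*(29*((y*y)+(3*b))))+((5+((z+y)*2))+0))
Step 9: at R: ((5+((z+y)*2))+0) -> (5+((z+y)*2)); overall: (((z+(14+(z*x)))*(29*((y*y)+(3*b))))+((5+((z+y)*2))+0)) -> (((z+(14+(z*x)))*(29*((y*y)+(3*b))))+(5+((z+y)*2)))
Fixed point: (((z+(14+(z*x)))*(29*((y*y)+(3*b))))+(5+((z+y)*2)))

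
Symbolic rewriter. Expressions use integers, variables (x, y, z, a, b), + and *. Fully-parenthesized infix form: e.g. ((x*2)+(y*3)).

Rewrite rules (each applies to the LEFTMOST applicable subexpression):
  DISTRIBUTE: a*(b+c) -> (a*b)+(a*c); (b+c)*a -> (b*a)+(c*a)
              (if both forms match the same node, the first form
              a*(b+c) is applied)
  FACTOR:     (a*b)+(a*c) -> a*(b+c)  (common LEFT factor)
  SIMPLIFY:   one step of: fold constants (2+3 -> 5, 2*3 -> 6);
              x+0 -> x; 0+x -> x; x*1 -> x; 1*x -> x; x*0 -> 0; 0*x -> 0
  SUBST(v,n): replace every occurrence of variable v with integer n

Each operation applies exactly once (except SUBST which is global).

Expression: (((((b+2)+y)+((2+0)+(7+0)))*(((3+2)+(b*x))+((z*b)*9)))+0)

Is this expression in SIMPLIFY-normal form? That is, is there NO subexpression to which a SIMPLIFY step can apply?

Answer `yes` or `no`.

Expression: (((((b+2)+y)+((2+0)+(7+0)))*(((3+2)+(b*x))+((z*b)*9)))+0)
Scanning for simplifiable subexpressions (pre-order)...
  at root: (((((b+2)+y)+((2+0)+(7+0)))*(((3+2)+(b*x))+((z*b)*9)))+0) (SIMPLIFIABLE)
  at L: ((((b+2)+y)+((2+0)+(7+0)))*(((3+2)+(b*x))+((z*b)*9))) (not simplifiable)
  at LL: (((b+2)+y)+((2+0)+(7+0))) (not simplifiable)
  at LLL: ((b+2)+y) (not simplifiable)
  at LLLL: (b+2) (not simplifiable)
  at LLR: ((2+0)+(7+0)) (not simplifiable)
  at LLRL: (2+0) (SIMPLIFIABLE)
  at LLRR: (7+0) (SIMPLIFIABLE)
  at LR: (((3+2)+(b*x))+((z*b)*9)) (not simplifiable)
  at LRL: ((3+2)+(b*x)) (not simplifiable)
  at LRLL: (3+2) (SIMPLIFIABLE)
  at LRLR: (b*x) (not simplifiable)
  at LRR: ((z*b)*9) (not simplifiable)
  at LRRL: (z*b) (not simplifiable)
Found simplifiable subexpr at path root: (((((b+2)+y)+((2+0)+(7+0)))*(((3+2)+(b*x))+((z*b)*9)))+0)
One SIMPLIFY step would give: ((((b+2)+y)+((2+0)+(7+0)))*(((3+2)+(b*x))+((z*b)*9)))
-> NOT in normal form.

Answer: no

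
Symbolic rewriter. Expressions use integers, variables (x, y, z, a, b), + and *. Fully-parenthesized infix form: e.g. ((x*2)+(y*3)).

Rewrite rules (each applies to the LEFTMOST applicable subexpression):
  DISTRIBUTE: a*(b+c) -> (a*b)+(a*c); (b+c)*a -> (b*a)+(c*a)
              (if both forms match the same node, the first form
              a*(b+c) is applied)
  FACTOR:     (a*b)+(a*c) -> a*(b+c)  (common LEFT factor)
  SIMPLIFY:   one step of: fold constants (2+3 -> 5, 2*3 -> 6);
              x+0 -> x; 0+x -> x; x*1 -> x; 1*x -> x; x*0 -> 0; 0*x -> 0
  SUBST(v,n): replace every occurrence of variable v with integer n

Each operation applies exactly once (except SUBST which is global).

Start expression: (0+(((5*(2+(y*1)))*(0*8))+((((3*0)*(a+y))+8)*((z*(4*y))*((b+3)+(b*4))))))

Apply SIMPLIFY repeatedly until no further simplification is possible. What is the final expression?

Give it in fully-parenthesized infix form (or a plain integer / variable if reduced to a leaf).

Start: (0+(((5*(2+(y*1)))*(0*8))+((((3*0)*(a+y))+8)*((z*(4*y))*((b+3)+(b*4))))))
Step 1: at root: (0+(((5*(2+(y*1)))*(0*8))+((((3*0)*(a+y))+8)*((z*(4*y))*((b+3)+(b*4)))))) -> (((5*(2+(y*1)))*(0*8))+((((3*0)*(a+y))+8)*((z*(4*y))*((b+3)+(b*4))))); overall: (0+(((5*(2+(y*1)))*(0*8))+((((3*0)*(a+y))+8)*((z*(4*y))*((b+3)+(b*4)))))) -> (((5*(2+(y*1)))*(0*8))+((((3*0)*(a+y))+8)*((z*(4*y))*((b+3)+(b*4)))))
Step 2: at LLRR: (y*1) -> y; overall: (((5*(2+(y*1)))*(0*8))+((((3*0)*(a+y))+8)*((z*(4*y))*((b+3)+(b*4))))) -> (((5*(2+y))*(0*8))+((((3*0)*(a+y))+8)*((z*(4*y))*((b+3)+(b*4)))))
Step 3: at LR: (0*8) -> 0; overall: (((5*(2+y))*(0*8))+((((3*0)*(a+y))+8)*((z*(4*y))*((b+3)+(b*4))))) -> (((5*(2+y))*0)+((((3*0)*(a+y))+8)*((z*(4*y))*((b+3)+(b*4)))))
Step 4: at L: ((5*(2+y))*0) -> 0; overall: (((5*(2+y))*0)+((((3*0)*(a+y))+8)*((z*(4*y))*((b+3)+(b*4))))) -> (0+((((3*0)*(a+y))+8)*((z*(4*y))*((b+3)+(b*4)))))
Step 5: at root: (0+((((3*0)*(a+y))+8)*((z*(4*y))*((b+3)+(b*4))))) -> ((((3*0)*(a+y))+8)*((z*(4*y))*((b+3)+(b*4)))); overall: (0+((((3*0)*(a+y))+8)*((z*(4*y))*((b+3)+(b*4))))) -> ((((3*0)*(a+y))+8)*((z*(4*y))*((b+3)+(b*4))))
Step 6: at LLL: (3*0) -> 0; overall: ((((3*0)*(a+y))+8)*((z*(4*y))*((b+3)+(b*4)))) -> (((0*(a+y))+8)*((z*(4*y))*((b+3)+(b*4))))
Step 7: at LL: (0*(a+y)) -> 0; overall: (((0*(a+y))+8)*((z*(4*y))*((b+3)+(b*4)))) -> ((0+8)*((z*(4*y))*((b+3)+(b*4))))
Step 8: at L: (0+8) -> 8; overall: ((0+8)*((z*(4*y))*((b+3)+(b*4)))) -> (8*((z*(4*y))*((b+3)+(b*4))))
Fixed point: (8*((z*(4*y))*((b+3)+(b*4))))

Answer: (8*((z*(4*y))*((b+3)+(b*4))))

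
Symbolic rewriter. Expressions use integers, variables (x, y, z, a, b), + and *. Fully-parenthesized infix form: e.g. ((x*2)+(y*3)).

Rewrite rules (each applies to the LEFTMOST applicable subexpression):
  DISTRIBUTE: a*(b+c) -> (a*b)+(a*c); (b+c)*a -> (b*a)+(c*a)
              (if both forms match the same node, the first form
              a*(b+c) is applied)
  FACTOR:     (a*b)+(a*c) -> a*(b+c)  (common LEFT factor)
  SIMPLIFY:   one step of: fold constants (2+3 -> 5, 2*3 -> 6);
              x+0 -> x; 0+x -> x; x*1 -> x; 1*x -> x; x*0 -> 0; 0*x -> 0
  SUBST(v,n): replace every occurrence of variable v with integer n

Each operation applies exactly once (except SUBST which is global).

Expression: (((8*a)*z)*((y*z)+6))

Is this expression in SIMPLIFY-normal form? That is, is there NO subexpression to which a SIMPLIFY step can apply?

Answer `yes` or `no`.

Answer: yes

Derivation:
Expression: (((8*a)*z)*((y*z)+6))
Scanning for simplifiable subexpressions (pre-order)...
  at root: (((8*a)*z)*((y*z)+6)) (not simplifiable)
  at L: ((8*a)*z) (not simplifiable)
  at LL: (8*a) (not simplifiable)
  at R: ((y*z)+6) (not simplifiable)
  at RL: (y*z) (not simplifiable)
Result: no simplifiable subexpression found -> normal form.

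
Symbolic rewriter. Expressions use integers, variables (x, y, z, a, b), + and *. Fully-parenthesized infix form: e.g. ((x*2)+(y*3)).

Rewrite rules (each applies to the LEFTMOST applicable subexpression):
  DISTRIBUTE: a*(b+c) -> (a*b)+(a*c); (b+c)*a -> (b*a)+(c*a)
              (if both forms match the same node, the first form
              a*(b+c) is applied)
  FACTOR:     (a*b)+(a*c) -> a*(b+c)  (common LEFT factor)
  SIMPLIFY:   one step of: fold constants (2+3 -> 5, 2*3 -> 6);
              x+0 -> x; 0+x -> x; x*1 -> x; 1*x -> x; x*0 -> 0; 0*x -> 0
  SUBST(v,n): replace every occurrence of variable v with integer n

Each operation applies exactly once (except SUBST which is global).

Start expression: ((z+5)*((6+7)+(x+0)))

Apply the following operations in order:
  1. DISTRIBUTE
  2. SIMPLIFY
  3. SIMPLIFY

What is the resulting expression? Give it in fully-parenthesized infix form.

Answer: (((z+5)*13)+((z+5)*x))

Derivation:
Start: ((z+5)*((6+7)+(x+0)))
Apply DISTRIBUTE at root (target: ((z+5)*((6+7)+(x+0)))): ((z+5)*((6+7)+(x+0))) -> (((z+5)*(6+7))+((z+5)*(x+0)))
Apply SIMPLIFY at LR (target: (6+7)): (((z+5)*(6+7))+((z+5)*(x+0))) -> (((z+5)*13)+((z+5)*(x+0)))
Apply SIMPLIFY at RR (target: (x+0)): (((z+5)*13)+((z+5)*(x+0))) -> (((z+5)*13)+((z+5)*x))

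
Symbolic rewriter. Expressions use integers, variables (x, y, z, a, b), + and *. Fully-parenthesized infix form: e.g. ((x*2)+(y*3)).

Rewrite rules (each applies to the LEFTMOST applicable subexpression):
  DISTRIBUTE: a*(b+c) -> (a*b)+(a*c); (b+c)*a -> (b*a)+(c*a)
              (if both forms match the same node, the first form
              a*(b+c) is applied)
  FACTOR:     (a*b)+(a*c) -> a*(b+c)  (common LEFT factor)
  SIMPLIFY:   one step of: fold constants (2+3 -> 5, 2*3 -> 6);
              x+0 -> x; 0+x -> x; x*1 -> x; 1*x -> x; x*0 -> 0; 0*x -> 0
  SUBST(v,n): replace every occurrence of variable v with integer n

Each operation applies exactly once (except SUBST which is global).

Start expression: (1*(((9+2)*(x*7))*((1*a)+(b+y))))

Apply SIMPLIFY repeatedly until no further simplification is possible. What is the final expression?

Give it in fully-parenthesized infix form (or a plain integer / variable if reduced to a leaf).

Answer: ((11*(x*7))*(a+(b+y)))

Derivation:
Start: (1*(((9+2)*(x*7))*((1*a)+(b+y))))
Step 1: at root: (1*(((9+2)*(x*7))*((1*a)+(b+y)))) -> (((9+2)*(x*7))*((1*a)+(b+y))); overall: (1*(((9+2)*(x*7))*((1*a)+(b+y)))) -> (((9+2)*(x*7))*((1*a)+(b+y)))
Step 2: at LL: (9+2) -> 11; overall: (((9+2)*(x*7))*((1*a)+(b+y))) -> ((11*(x*7))*((1*a)+(b+y)))
Step 3: at RL: (1*a) -> a; overall: ((11*(x*7))*((1*a)+(b+y))) -> ((11*(x*7))*(a+(b+y)))
Fixed point: ((11*(x*7))*(a+(b+y)))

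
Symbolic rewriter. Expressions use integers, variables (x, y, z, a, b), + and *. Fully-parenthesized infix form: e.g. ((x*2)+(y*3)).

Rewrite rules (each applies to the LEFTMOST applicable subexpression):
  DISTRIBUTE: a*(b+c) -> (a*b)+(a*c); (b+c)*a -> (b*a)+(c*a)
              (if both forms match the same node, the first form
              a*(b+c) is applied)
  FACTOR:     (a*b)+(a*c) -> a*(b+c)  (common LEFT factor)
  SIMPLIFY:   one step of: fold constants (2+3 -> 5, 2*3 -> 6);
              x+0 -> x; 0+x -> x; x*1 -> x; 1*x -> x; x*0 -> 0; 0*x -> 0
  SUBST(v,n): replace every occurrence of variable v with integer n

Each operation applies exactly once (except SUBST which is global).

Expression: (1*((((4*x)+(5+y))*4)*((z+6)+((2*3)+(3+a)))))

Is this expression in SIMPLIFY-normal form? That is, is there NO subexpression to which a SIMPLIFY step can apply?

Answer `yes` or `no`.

Answer: no

Derivation:
Expression: (1*((((4*x)+(5+y))*4)*((z+6)+((2*3)+(3+a)))))
Scanning for simplifiable subexpressions (pre-order)...
  at root: (1*((((4*x)+(5+y))*4)*((z+6)+((2*3)+(3+a))))) (SIMPLIFIABLE)
  at R: ((((4*x)+(5+y))*4)*((z+6)+((2*3)+(3+a)))) (not simplifiable)
  at RL: (((4*x)+(5+y))*4) (not simplifiable)
  at RLL: ((4*x)+(5+y)) (not simplifiable)
  at RLLL: (4*x) (not simplifiable)
  at RLLR: (5+y) (not simplifiable)
  at RR: ((z+6)+((2*3)+(3+a))) (not simplifiable)
  at RRL: (z+6) (not simplifiable)
  at RRR: ((2*3)+(3+a)) (not simplifiable)
  at RRRL: (2*3) (SIMPLIFIABLE)
  at RRRR: (3+a) (not simplifiable)
Found simplifiable subexpr at path root: (1*((((4*x)+(5+y))*4)*((z+6)+((2*3)+(3+a)))))
One SIMPLIFY step would give: ((((4*x)+(5+y))*4)*((z+6)+((2*3)+(3+a))))
-> NOT in normal form.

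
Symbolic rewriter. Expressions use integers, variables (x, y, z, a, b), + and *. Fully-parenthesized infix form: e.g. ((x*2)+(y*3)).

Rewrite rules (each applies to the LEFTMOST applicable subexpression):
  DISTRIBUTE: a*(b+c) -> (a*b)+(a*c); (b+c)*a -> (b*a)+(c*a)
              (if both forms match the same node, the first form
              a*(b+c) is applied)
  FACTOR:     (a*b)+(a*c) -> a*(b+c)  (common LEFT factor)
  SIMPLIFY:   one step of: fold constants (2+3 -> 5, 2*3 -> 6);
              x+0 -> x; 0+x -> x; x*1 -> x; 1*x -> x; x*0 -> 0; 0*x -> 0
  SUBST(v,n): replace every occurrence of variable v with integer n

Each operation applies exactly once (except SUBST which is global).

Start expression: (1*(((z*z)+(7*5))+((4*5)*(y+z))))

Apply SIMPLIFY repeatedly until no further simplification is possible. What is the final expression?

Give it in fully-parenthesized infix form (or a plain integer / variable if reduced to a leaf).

Answer: (((z*z)+35)+(20*(y+z)))

Derivation:
Start: (1*(((z*z)+(7*5))+((4*5)*(y+z))))
Step 1: at root: (1*(((z*z)+(7*5))+((4*5)*(y+z)))) -> (((z*z)+(7*5))+((4*5)*(y+z))); overall: (1*(((z*z)+(7*5))+((4*5)*(y+z)))) -> (((z*z)+(7*5))+((4*5)*(y+z)))
Step 2: at LR: (7*5) -> 35; overall: (((z*z)+(7*5))+((4*5)*(y+z))) -> (((z*z)+35)+((4*5)*(y+z)))
Step 3: at RL: (4*5) -> 20; overall: (((z*z)+35)+((4*5)*(y+z))) -> (((z*z)+35)+(20*(y+z)))
Fixed point: (((z*z)+35)+(20*(y+z)))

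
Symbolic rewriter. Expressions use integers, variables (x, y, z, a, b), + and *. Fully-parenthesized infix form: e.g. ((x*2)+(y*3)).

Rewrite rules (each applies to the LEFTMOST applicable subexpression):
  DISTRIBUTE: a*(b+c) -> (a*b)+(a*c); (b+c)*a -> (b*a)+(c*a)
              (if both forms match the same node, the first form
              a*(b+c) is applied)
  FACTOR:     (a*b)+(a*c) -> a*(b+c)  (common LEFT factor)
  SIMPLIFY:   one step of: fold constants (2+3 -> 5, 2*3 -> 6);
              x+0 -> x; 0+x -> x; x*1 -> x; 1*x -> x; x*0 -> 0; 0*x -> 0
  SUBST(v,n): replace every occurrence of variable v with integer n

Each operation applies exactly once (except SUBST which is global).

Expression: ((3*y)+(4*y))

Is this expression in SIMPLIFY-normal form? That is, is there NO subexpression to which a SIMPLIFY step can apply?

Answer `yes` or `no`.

Answer: yes

Derivation:
Expression: ((3*y)+(4*y))
Scanning for simplifiable subexpressions (pre-order)...
  at root: ((3*y)+(4*y)) (not simplifiable)
  at L: (3*y) (not simplifiable)
  at R: (4*y) (not simplifiable)
Result: no simplifiable subexpression found -> normal form.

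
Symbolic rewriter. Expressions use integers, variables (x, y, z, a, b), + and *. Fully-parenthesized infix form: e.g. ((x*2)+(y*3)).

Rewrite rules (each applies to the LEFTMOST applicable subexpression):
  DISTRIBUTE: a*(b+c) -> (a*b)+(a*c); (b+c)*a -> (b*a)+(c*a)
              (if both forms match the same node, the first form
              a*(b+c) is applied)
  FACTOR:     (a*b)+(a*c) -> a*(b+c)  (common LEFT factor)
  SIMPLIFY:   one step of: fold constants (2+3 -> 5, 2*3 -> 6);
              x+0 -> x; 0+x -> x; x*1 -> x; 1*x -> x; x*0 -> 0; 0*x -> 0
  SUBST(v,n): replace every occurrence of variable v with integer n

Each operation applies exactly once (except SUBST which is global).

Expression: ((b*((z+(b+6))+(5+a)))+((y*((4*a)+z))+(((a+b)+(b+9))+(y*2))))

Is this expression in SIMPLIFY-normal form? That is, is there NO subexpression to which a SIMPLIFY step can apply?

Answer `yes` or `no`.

Answer: yes

Derivation:
Expression: ((b*((z+(b+6))+(5+a)))+((y*((4*a)+z))+(((a+b)+(b+9))+(y*2))))
Scanning for simplifiable subexpressions (pre-order)...
  at root: ((b*((z+(b+6))+(5+a)))+((y*((4*a)+z))+(((a+b)+(b+9))+(y*2)))) (not simplifiable)
  at L: (b*((z+(b+6))+(5+a))) (not simplifiable)
  at LR: ((z+(b+6))+(5+a)) (not simplifiable)
  at LRL: (z+(b+6)) (not simplifiable)
  at LRLR: (b+6) (not simplifiable)
  at LRR: (5+a) (not simplifiable)
  at R: ((y*((4*a)+z))+(((a+b)+(b+9))+(y*2))) (not simplifiable)
  at RL: (y*((4*a)+z)) (not simplifiable)
  at RLR: ((4*a)+z) (not simplifiable)
  at RLRL: (4*a) (not simplifiable)
  at RR: (((a+b)+(b+9))+(y*2)) (not simplifiable)
  at RRL: ((a+b)+(b+9)) (not simplifiable)
  at RRLL: (a+b) (not simplifiable)
  at RRLR: (b+9) (not simplifiable)
  at RRR: (y*2) (not simplifiable)
Result: no simplifiable subexpression found -> normal form.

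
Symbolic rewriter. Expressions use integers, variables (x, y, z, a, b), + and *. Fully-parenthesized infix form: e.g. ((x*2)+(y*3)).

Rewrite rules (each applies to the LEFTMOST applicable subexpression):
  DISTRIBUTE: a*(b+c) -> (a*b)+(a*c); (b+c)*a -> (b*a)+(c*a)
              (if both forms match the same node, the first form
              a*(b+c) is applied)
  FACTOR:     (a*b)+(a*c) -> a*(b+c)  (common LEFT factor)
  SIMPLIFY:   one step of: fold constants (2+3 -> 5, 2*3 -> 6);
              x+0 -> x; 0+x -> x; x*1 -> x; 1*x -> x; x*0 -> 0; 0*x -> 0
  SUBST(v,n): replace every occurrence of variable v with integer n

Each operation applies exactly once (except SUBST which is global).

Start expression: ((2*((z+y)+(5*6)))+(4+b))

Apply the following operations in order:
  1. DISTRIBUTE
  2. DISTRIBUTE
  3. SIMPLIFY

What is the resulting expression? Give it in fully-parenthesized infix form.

Answer: ((((2*z)+(2*y))+(2*30))+(4+b))

Derivation:
Start: ((2*((z+y)+(5*6)))+(4+b))
Apply DISTRIBUTE at L (target: (2*((z+y)+(5*6)))): ((2*((z+y)+(5*6)))+(4+b)) -> (((2*(z+y))+(2*(5*6)))+(4+b))
Apply DISTRIBUTE at LL (target: (2*(z+y))): (((2*(z+y))+(2*(5*6)))+(4+b)) -> ((((2*z)+(2*y))+(2*(5*6)))+(4+b))
Apply SIMPLIFY at LRR (target: (5*6)): ((((2*z)+(2*y))+(2*(5*6)))+(4+b)) -> ((((2*z)+(2*y))+(2*30))+(4+b))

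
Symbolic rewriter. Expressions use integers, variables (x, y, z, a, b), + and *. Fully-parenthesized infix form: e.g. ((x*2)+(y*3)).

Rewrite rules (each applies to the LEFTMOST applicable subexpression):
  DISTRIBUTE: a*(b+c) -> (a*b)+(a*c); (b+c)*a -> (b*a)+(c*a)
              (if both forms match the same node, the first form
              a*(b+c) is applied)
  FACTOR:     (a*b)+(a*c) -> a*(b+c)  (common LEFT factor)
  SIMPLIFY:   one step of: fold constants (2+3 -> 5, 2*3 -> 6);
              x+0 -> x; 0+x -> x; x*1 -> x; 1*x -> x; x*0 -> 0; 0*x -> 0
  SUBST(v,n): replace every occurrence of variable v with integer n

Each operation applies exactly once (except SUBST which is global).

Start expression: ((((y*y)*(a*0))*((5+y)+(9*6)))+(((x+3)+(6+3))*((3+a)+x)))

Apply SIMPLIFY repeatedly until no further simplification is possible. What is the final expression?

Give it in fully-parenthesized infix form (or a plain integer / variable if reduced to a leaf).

Answer: (((x+3)+9)*((3+a)+x))

Derivation:
Start: ((((y*y)*(a*0))*((5+y)+(9*6)))+(((x+3)+(6+3))*((3+a)+x)))
Step 1: at LLR: (a*0) -> 0; overall: ((((y*y)*(a*0))*((5+y)+(9*6)))+(((x+3)+(6+3))*((3+a)+x))) -> ((((y*y)*0)*((5+y)+(9*6)))+(((x+3)+(6+3))*((3+a)+x)))
Step 2: at LL: ((y*y)*0) -> 0; overall: ((((y*y)*0)*((5+y)+(9*6)))+(((x+3)+(6+3))*((3+a)+x))) -> ((0*((5+y)+(9*6)))+(((x+3)+(6+3))*((3+a)+x)))
Step 3: at L: (0*((5+y)+(9*6))) -> 0; overall: ((0*((5+y)+(9*6)))+(((x+3)+(6+3))*((3+a)+x))) -> (0+(((x+3)+(6+3))*((3+a)+x)))
Step 4: at root: (0+(((x+3)+(6+3))*((3+a)+x))) -> (((x+3)+(6+3))*((3+a)+x)); overall: (0+(((x+3)+(6+3))*((3+a)+x))) -> (((x+3)+(6+3))*((3+a)+x))
Step 5: at LR: (6+3) -> 9; overall: (((x+3)+(6+3))*((3+a)+x)) -> (((x+3)+9)*((3+a)+x))
Fixed point: (((x+3)+9)*((3+a)+x))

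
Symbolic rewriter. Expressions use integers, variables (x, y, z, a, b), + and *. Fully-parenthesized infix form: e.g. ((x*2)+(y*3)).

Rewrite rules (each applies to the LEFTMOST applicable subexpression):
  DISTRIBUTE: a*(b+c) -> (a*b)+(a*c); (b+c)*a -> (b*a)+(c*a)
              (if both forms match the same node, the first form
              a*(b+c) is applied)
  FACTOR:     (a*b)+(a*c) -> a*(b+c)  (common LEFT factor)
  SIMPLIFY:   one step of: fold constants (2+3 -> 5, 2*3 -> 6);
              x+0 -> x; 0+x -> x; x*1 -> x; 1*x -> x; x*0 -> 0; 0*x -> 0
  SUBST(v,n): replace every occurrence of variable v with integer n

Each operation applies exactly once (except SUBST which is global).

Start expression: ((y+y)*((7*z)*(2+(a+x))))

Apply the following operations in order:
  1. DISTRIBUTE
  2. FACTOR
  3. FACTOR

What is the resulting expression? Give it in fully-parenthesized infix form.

Answer: (y*((7*z)*((2+(a+x))+(2+(a+x)))))

Derivation:
Start: ((y+y)*((7*z)*(2+(a+x))))
Apply DISTRIBUTE at root (target: ((y+y)*((7*z)*(2+(a+x))))): ((y+y)*((7*z)*(2+(a+x)))) -> ((y*((7*z)*(2+(a+x))))+(y*((7*z)*(2+(a+x)))))
Apply FACTOR at root (target: ((y*((7*z)*(2+(a+x))))+(y*((7*z)*(2+(a+x)))))): ((y*((7*z)*(2+(a+x))))+(y*((7*z)*(2+(a+x))))) -> (y*(((7*z)*(2+(a+x)))+((7*z)*(2+(a+x)))))
Apply FACTOR at R (target: (((7*z)*(2+(a+x)))+((7*z)*(2+(a+x))))): (y*(((7*z)*(2+(a+x)))+((7*z)*(2+(a+x))))) -> (y*((7*z)*((2+(a+x))+(2+(a+x)))))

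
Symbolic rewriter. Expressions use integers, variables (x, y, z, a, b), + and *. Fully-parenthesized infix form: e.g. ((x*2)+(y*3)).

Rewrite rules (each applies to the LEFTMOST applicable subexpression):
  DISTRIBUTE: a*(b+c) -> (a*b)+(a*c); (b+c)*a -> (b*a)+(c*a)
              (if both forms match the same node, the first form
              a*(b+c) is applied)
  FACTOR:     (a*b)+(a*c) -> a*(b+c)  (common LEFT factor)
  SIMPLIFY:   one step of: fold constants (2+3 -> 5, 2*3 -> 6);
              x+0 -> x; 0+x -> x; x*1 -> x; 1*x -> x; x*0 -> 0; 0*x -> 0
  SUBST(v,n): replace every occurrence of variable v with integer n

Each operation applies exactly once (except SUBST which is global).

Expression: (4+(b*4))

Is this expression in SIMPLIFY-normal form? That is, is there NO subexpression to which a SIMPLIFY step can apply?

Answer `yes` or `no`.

Answer: yes

Derivation:
Expression: (4+(b*4))
Scanning for simplifiable subexpressions (pre-order)...
  at root: (4+(b*4)) (not simplifiable)
  at R: (b*4) (not simplifiable)
Result: no simplifiable subexpression found -> normal form.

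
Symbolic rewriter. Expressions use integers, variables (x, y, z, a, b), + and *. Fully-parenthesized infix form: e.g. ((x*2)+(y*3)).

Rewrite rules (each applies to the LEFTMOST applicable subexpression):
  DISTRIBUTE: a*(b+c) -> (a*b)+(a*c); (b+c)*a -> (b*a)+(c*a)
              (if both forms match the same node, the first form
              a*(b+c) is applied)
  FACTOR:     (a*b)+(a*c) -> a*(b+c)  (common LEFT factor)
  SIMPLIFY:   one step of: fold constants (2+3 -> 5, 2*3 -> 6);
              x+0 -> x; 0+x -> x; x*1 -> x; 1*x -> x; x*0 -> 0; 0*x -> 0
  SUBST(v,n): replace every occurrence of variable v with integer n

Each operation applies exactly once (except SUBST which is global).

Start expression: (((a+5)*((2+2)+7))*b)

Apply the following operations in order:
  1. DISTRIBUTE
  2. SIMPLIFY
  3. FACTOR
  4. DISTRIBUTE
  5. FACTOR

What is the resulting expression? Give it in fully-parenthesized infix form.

Start: (((a+5)*((2+2)+7))*b)
Apply DISTRIBUTE at L (target: ((a+5)*((2+2)+7))): (((a+5)*((2+2)+7))*b) -> ((((a+5)*(2+2))+((a+5)*7))*b)
Apply SIMPLIFY at LLR (target: (2+2)): ((((a+5)*(2+2))+((a+5)*7))*b) -> ((((a+5)*4)+((a+5)*7))*b)
Apply FACTOR at L (target: (((a+5)*4)+((a+5)*7))): ((((a+5)*4)+((a+5)*7))*b) -> (((a+5)*(4+7))*b)
Apply DISTRIBUTE at L (target: ((a+5)*(4+7))): (((a+5)*(4+7))*b) -> ((((a+5)*4)+((a+5)*7))*b)
Apply FACTOR at L (target: (((a+5)*4)+((a+5)*7))): ((((a+5)*4)+((a+5)*7))*b) -> (((a+5)*(4+7))*b)

Answer: (((a+5)*(4+7))*b)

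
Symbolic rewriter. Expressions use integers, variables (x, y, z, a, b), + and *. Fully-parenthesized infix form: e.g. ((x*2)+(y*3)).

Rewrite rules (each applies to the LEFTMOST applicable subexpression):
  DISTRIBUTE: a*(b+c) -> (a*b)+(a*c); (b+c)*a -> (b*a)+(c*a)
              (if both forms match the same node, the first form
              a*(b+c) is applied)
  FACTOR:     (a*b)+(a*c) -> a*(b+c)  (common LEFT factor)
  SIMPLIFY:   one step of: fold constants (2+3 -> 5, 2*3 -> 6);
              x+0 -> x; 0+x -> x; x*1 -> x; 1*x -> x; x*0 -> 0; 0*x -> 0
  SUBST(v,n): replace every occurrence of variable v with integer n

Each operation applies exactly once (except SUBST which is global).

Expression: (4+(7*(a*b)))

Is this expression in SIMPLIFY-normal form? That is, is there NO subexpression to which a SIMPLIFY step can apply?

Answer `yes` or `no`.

Answer: yes

Derivation:
Expression: (4+(7*(a*b)))
Scanning for simplifiable subexpressions (pre-order)...
  at root: (4+(7*(a*b))) (not simplifiable)
  at R: (7*(a*b)) (not simplifiable)
  at RR: (a*b) (not simplifiable)
Result: no simplifiable subexpression found -> normal form.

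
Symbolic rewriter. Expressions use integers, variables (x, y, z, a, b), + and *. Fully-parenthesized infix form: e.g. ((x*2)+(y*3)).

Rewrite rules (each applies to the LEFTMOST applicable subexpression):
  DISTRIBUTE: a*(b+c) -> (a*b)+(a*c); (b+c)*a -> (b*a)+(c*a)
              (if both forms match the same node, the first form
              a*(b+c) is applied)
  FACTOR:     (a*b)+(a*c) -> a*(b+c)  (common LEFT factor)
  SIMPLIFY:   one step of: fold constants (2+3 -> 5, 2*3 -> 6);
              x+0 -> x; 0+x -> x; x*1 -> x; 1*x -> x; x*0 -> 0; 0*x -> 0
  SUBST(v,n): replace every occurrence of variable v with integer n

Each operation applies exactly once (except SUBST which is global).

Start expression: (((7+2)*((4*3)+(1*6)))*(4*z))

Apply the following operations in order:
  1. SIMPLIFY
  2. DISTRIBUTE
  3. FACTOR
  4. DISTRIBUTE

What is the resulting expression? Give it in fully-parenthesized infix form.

Answer: (((9*(4*3))+(9*(1*6)))*(4*z))

Derivation:
Start: (((7+2)*((4*3)+(1*6)))*(4*z))
Apply SIMPLIFY at LL (target: (7+2)): (((7+2)*((4*3)+(1*6)))*(4*z)) -> ((9*((4*3)+(1*6)))*(4*z))
Apply DISTRIBUTE at L (target: (9*((4*3)+(1*6)))): ((9*((4*3)+(1*6)))*(4*z)) -> (((9*(4*3))+(9*(1*6)))*(4*z))
Apply FACTOR at L (target: ((9*(4*3))+(9*(1*6)))): (((9*(4*3))+(9*(1*6)))*(4*z)) -> ((9*((4*3)+(1*6)))*(4*z))
Apply DISTRIBUTE at L (target: (9*((4*3)+(1*6)))): ((9*((4*3)+(1*6)))*(4*z)) -> (((9*(4*3))+(9*(1*6)))*(4*z))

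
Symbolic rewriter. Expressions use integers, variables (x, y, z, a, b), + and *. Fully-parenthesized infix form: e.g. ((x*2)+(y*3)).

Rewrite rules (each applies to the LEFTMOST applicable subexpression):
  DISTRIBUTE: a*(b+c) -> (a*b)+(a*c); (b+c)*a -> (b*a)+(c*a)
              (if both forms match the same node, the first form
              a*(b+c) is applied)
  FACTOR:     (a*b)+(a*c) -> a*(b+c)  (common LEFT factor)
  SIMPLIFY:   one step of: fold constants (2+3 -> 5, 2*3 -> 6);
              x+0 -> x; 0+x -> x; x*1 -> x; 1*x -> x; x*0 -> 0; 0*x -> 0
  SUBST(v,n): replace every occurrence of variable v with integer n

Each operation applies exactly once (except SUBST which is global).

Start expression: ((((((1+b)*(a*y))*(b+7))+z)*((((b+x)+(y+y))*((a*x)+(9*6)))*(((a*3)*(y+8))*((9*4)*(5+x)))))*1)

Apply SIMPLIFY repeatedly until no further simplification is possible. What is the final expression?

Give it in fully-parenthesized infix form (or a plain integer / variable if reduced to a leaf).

Start: ((((((1+b)*(a*y))*(b+7))+z)*((((b+x)+(y+y))*((a*x)+(9*6)))*(((a*3)*(y+8))*((9*4)*(5+x)))))*1)
Step 1: at root: ((((((1+b)*(a*y))*(b+7))+z)*((((b+x)+(y+y))*((a*x)+(9*6)))*(((a*3)*(y+8))*((9*4)*(5+x)))))*1) -> (((((1+b)*(a*y))*(b+7))+z)*((((b+x)+(y+y))*((a*x)+(9*6)))*(((a*3)*(y+8))*((9*4)*(5+x))))); overall: ((((((1+b)*(a*y))*(b+7))+z)*((((b+x)+(y+y))*((a*x)+(9*6)))*(((a*3)*(y+8))*((9*4)*(5+x)))))*1) -> (((((1+b)*(a*y))*(b+7))+z)*((((b+x)+(y+y))*((a*x)+(9*6)))*(((a*3)*(y+8))*((9*4)*(5+x)))))
Step 2: at RLRR: (9*6) -> 54; overall: (((((1+b)*(a*y))*(b+7))+z)*((((b+x)+(y+y))*((a*x)+(9*6)))*(((a*3)*(y+8))*((9*4)*(5+x))))) -> (((((1+b)*(a*y))*(b+7))+z)*((((b+x)+(y+y))*((a*x)+54))*(((a*3)*(y+8))*((9*4)*(5+x)))))
Step 3: at RRRL: (9*4) -> 36; overall: (((((1+b)*(a*y))*(b+7))+z)*((((b+x)+(y+y))*((a*x)+54))*(((a*3)*(y+8))*((9*4)*(5+x))))) -> (((((1+b)*(a*y))*(b+7))+z)*((((b+x)+(y+y))*((a*x)+54))*(((a*3)*(y+8))*(36*(5+x)))))
Fixed point: (((((1+b)*(a*y))*(b+7))+z)*((((b+x)+(y+y))*((a*x)+54))*(((a*3)*(y+8))*(36*(5+x)))))

Answer: (((((1+b)*(a*y))*(b+7))+z)*((((b+x)+(y+y))*((a*x)+54))*(((a*3)*(y+8))*(36*(5+x)))))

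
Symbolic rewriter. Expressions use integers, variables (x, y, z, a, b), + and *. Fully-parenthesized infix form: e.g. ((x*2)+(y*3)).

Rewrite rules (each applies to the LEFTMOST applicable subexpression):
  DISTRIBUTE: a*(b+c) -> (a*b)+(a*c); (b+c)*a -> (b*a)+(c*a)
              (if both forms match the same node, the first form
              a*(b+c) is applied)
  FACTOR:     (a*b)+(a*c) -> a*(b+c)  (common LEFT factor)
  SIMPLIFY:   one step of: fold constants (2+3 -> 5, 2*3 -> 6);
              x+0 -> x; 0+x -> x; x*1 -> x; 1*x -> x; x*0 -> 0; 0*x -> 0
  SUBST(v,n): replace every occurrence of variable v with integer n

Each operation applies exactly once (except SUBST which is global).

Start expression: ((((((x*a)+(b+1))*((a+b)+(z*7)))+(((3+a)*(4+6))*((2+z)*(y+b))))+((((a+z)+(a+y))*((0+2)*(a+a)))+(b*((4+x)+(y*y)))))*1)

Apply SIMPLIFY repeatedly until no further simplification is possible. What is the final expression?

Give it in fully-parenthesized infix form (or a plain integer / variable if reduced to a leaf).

Answer: (((((x*a)+(b+1))*((a+b)+(z*7)))+(((3+a)*10)*((2+z)*(y+b))))+((((a+z)+(a+y))*(2*(a+a)))+(b*((4+x)+(y*y)))))

Derivation:
Start: ((((((x*a)+(b+1))*((a+b)+(z*7)))+(((3+a)*(4+6))*((2+z)*(y+b))))+((((a+z)+(a+y))*((0+2)*(a+a)))+(b*((4+x)+(y*y)))))*1)
Step 1: at root: ((((((x*a)+(b+1))*((a+b)+(z*7)))+(((3+a)*(4+6))*((2+z)*(y+b))))+((((a+z)+(a+y))*((0+2)*(a+a)))+(b*((4+x)+(y*y)))))*1) -> (((((x*a)+(b+1))*((a+b)+(z*7)))+(((3+a)*(4+6))*((2+z)*(y+b))))+((((a+z)+(a+y))*((0+2)*(a+a)))+(b*((4+x)+(y*y))))); overall: ((((((x*a)+(b+1))*((a+b)+(z*7)))+(((3+a)*(4+6))*((2+z)*(y+b))))+((((a+z)+(a+y))*((0+2)*(a+a)))+(b*((4+x)+(y*y)))))*1) -> (((((x*a)+(b+1))*((a+b)+(z*7)))+(((3+a)*(4+6))*((2+z)*(y+b))))+((((a+z)+(a+y))*((0+2)*(a+a)))+(b*((4+x)+(y*y)))))
Step 2: at LRLR: (4+6) -> 10; overall: (((((x*a)+(b+1))*((a+b)+(z*7)))+(((3+a)*(4+6))*((2+z)*(y+b))))+((((a+z)+(a+y))*((0+2)*(a+a)))+(b*((4+x)+(y*y))))) -> (((((x*a)+(b+1))*((a+b)+(z*7)))+(((3+a)*10)*((2+z)*(y+b))))+((((a+z)+(a+y))*((0+2)*(a+a)))+(b*((4+x)+(y*y)))))
Step 3: at RLRL: (0+2) -> 2; overall: (((((x*a)+(b+1))*((a+b)+(z*7)))+(((3+a)*10)*((2+z)*(y+b))))+((((a+z)+(a+y))*((0+2)*(a+a)))+(b*((4+x)+(y*y))))) -> (((((x*a)+(b+1))*((a+b)+(z*7)))+(((3+a)*10)*((2+z)*(y+b))))+((((a+z)+(a+y))*(2*(a+a)))+(b*((4+x)+(y*y)))))
Fixed point: (((((x*a)+(b+1))*((a+b)+(z*7)))+(((3+a)*10)*((2+z)*(y+b))))+((((a+z)+(a+y))*(2*(a+a)))+(b*((4+x)+(y*y)))))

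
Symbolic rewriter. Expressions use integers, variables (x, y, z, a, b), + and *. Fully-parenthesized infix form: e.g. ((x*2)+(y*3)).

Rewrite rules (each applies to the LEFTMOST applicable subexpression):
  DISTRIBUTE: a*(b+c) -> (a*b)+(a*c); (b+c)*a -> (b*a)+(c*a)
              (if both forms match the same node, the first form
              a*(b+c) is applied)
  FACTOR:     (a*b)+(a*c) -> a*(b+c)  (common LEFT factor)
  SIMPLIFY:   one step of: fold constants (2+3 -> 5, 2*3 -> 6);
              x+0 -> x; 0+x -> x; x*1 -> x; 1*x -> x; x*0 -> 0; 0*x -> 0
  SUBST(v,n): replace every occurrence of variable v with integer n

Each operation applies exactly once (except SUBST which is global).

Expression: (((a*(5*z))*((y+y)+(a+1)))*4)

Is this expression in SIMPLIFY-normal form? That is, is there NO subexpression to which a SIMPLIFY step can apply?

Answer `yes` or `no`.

Expression: (((a*(5*z))*((y+y)+(a+1)))*4)
Scanning for simplifiable subexpressions (pre-order)...
  at root: (((a*(5*z))*((y+y)+(a+1)))*4) (not simplifiable)
  at L: ((a*(5*z))*((y+y)+(a+1))) (not simplifiable)
  at LL: (a*(5*z)) (not simplifiable)
  at LLR: (5*z) (not simplifiable)
  at LR: ((y+y)+(a+1)) (not simplifiable)
  at LRL: (y+y) (not simplifiable)
  at LRR: (a+1) (not simplifiable)
Result: no simplifiable subexpression found -> normal form.

Answer: yes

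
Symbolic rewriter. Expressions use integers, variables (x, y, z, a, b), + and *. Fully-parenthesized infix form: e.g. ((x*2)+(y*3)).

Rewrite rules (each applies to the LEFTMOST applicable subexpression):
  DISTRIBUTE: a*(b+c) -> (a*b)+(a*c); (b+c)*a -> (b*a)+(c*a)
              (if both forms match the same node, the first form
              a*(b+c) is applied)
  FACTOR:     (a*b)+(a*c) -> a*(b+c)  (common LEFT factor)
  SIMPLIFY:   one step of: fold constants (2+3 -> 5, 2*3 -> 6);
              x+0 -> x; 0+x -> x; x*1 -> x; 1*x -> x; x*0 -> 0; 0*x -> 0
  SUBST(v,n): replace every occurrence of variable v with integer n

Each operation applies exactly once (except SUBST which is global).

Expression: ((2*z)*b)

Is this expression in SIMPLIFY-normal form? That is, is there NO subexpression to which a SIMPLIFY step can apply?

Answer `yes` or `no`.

Expression: ((2*z)*b)
Scanning for simplifiable subexpressions (pre-order)...
  at root: ((2*z)*b) (not simplifiable)
  at L: (2*z) (not simplifiable)
Result: no simplifiable subexpression found -> normal form.

Answer: yes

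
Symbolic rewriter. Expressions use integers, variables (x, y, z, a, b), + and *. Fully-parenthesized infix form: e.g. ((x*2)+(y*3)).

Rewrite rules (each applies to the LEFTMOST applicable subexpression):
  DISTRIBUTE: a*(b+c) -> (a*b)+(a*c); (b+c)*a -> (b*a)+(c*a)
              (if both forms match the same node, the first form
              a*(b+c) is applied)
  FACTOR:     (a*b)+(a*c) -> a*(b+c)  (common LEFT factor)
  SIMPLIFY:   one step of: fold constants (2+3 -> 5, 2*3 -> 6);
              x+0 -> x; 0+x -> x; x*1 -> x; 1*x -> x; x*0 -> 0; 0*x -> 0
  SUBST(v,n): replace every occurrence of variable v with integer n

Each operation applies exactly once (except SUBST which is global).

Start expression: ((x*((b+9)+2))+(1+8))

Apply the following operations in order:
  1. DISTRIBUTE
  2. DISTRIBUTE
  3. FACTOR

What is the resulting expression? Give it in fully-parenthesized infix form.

Start: ((x*((b+9)+2))+(1+8))
Apply DISTRIBUTE at L (target: (x*((b+9)+2))): ((x*((b+9)+2))+(1+8)) -> (((x*(b+9))+(x*2))+(1+8))
Apply DISTRIBUTE at LL (target: (x*(b+9))): (((x*(b+9))+(x*2))+(1+8)) -> ((((x*b)+(x*9))+(x*2))+(1+8))
Apply FACTOR at LL (target: ((x*b)+(x*9))): ((((x*b)+(x*9))+(x*2))+(1+8)) -> (((x*(b+9))+(x*2))+(1+8))

Answer: (((x*(b+9))+(x*2))+(1+8))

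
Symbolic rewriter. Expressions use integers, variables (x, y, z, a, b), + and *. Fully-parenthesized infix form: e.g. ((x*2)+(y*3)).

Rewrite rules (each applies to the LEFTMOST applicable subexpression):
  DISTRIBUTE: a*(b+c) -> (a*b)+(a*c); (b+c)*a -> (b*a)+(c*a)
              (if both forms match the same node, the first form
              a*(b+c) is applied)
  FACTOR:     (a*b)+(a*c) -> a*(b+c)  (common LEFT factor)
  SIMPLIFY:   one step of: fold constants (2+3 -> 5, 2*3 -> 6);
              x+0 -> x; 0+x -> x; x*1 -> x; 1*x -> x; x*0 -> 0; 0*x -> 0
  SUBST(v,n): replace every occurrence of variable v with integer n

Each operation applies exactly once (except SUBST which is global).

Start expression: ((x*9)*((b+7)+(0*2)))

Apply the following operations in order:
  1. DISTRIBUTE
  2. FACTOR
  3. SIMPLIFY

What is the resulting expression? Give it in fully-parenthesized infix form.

Answer: ((x*9)*((b+7)+0))

Derivation:
Start: ((x*9)*((b+7)+(0*2)))
Apply DISTRIBUTE at root (target: ((x*9)*((b+7)+(0*2)))): ((x*9)*((b+7)+(0*2))) -> (((x*9)*(b+7))+((x*9)*(0*2)))
Apply FACTOR at root (target: (((x*9)*(b+7))+((x*9)*(0*2)))): (((x*9)*(b+7))+((x*9)*(0*2))) -> ((x*9)*((b+7)+(0*2)))
Apply SIMPLIFY at RR (target: (0*2)): ((x*9)*((b+7)+(0*2))) -> ((x*9)*((b+7)+0))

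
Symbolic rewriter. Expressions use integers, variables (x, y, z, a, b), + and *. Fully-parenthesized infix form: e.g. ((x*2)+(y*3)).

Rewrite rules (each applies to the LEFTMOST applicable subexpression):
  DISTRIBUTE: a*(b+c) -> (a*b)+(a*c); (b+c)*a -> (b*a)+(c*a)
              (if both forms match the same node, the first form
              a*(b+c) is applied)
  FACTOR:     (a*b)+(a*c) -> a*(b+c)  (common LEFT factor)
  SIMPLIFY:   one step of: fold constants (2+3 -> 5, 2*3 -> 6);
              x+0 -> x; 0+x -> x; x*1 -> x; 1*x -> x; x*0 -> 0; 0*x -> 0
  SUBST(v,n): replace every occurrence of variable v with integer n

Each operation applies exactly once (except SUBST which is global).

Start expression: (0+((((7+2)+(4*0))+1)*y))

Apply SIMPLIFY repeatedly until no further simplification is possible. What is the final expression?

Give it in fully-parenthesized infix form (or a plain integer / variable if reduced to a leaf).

Start: (0+((((7+2)+(4*0))+1)*y))
Step 1: at root: (0+((((7+2)+(4*0))+1)*y)) -> ((((7+2)+(4*0))+1)*y); overall: (0+((((7+2)+(4*0))+1)*y)) -> ((((7+2)+(4*0))+1)*y)
Step 2: at LLL: (7+2) -> 9; overall: ((((7+2)+(4*0))+1)*y) -> (((9+(4*0))+1)*y)
Step 3: at LLR: (4*0) -> 0; overall: (((9+(4*0))+1)*y) -> (((9+0)+1)*y)
Step 4: at LL: (9+0) -> 9; overall: (((9+0)+1)*y) -> ((9+1)*y)
Step 5: at L: (9+1) -> 10; overall: ((9+1)*y) -> (10*y)
Fixed point: (10*y)

Answer: (10*y)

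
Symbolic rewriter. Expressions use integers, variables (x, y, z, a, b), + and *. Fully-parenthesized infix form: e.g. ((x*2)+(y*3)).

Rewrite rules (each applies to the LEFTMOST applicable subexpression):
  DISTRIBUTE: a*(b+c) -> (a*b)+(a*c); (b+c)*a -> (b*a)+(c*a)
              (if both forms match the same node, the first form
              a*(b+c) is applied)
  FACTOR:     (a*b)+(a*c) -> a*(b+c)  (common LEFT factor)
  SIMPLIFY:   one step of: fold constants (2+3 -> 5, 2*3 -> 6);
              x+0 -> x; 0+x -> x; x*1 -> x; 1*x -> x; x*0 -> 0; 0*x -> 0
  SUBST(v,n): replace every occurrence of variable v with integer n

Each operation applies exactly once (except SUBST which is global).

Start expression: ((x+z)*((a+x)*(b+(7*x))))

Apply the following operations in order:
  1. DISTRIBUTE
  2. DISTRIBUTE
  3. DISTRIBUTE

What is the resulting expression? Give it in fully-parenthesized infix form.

Start: ((x+z)*((a+x)*(b+(7*x))))
Apply DISTRIBUTE at root (target: ((x+z)*((a+x)*(b+(7*x))))): ((x+z)*((a+x)*(b+(7*x)))) -> ((x*((a+x)*(b+(7*x))))+(z*((a+x)*(b+(7*x)))))
Apply DISTRIBUTE at LR (target: ((a+x)*(b+(7*x)))): ((x*((a+x)*(b+(7*x))))+(z*((a+x)*(b+(7*x))))) -> ((x*(((a+x)*b)+((a+x)*(7*x))))+(z*((a+x)*(b+(7*x)))))
Apply DISTRIBUTE at L (target: (x*(((a+x)*b)+((a+x)*(7*x))))): ((x*(((a+x)*b)+((a+x)*(7*x))))+(z*((a+x)*(b+(7*x))))) -> (((x*((a+x)*b))+(x*((a+x)*(7*x))))+(z*((a+x)*(b+(7*x)))))

Answer: (((x*((a+x)*b))+(x*((a+x)*(7*x))))+(z*((a+x)*(b+(7*x)))))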